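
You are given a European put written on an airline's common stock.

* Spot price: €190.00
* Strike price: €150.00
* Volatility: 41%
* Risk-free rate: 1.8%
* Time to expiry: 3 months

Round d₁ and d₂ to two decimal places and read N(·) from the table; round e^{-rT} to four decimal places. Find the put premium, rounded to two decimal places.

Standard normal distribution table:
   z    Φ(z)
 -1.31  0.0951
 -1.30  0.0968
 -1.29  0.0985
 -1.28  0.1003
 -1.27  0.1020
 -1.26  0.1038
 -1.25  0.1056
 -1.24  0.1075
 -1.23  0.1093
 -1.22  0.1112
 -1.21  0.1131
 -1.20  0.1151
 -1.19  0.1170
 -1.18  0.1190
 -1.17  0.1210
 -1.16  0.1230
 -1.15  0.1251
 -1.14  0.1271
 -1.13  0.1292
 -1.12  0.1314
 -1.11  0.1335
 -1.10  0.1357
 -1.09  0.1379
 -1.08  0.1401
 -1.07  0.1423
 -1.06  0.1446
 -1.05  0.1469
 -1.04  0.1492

T = 0.25;  σ√T = 0.2050
ln(S/K) + (r + σ²/2)T = ln(190/150) + (0.018 + 0.41²/2)·0.25 = 0.2364 + 0.0255 = 0.2619
d₁ = 0.2619 / 0.2050 = 1.2776 ≈ 1.28
d₂ = d₁ − σ√T = 1.2776 − 0.2050 = 1.0726 ≈ 1.07
e^(−rT) = e^(−0.018·0.25) = 0.9955
N(−d₂) = N(-1.07) = 0.1423;  N(−d₁) = N(-1.28) = 0.1003
P = 150·0.9955·0.1423 − 190·0.1003 = 21.2489 − 19.0570 = 2.1919

€2.19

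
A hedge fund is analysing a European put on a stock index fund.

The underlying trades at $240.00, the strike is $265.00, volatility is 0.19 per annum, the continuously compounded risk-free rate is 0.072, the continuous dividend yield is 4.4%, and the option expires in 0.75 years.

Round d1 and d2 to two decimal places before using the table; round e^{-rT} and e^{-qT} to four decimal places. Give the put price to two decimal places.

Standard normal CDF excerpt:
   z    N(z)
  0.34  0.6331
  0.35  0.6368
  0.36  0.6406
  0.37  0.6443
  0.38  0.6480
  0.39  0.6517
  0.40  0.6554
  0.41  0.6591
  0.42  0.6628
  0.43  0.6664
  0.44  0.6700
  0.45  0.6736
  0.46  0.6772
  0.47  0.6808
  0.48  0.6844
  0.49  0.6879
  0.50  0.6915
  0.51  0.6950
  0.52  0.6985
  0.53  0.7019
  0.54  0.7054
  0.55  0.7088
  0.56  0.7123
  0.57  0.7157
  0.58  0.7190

σ√T = 0.19·√0.75 = 0.1645
ln(S/K) + (r − q + σ²/2)T = ln(240/265) + (0.072 − 0.044 + 0.19²/2)·0.75 = -0.0991 + 0.0345 = -0.0646
d₁ = -0.0646 / 0.1645 = -0.3923 → -0.39
d₂ = d₁ − σ√T = -0.3923 − 0.1645 = -0.5569 → -0.56
e^(−qT) = e^(−0.044·0.75) = 0.9675;  e^(−rT) = e^(−0.072·0.75) = 0.9474
P = 265·0.9474·N(0.56) − 240·0.9675·N(0.39) = 265·0.9474·0.7123 − 240·0.9675·0.6517 = 178.8308 − 151.3247 = 27.5060

$27.51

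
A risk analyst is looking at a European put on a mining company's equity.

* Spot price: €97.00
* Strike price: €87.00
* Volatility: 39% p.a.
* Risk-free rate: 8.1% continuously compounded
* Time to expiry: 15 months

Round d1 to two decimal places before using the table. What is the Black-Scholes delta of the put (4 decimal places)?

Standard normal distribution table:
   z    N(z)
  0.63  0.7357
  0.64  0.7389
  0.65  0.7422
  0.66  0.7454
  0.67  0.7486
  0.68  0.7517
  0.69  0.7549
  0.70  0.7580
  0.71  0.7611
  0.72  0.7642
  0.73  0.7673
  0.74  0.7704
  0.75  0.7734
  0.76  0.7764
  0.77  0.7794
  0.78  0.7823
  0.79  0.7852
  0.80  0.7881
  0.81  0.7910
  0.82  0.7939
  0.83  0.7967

T = 1.25;  σ√T = 0.4360
ln(S/K) + (r + σ²/2)T = ln(97/87) + (0.081 + 0.39²/2)·1.25 = 0.1088 + 0.1963 = 0.3051
d₁ = 0.3051 / 0.4360 = 0.6998 → 0.70
N(d₁) = N(0.70) = 0.7580
Δ_put = N(d₁) − 1 = 0.7580 − 1 = -0.2420

-0.2420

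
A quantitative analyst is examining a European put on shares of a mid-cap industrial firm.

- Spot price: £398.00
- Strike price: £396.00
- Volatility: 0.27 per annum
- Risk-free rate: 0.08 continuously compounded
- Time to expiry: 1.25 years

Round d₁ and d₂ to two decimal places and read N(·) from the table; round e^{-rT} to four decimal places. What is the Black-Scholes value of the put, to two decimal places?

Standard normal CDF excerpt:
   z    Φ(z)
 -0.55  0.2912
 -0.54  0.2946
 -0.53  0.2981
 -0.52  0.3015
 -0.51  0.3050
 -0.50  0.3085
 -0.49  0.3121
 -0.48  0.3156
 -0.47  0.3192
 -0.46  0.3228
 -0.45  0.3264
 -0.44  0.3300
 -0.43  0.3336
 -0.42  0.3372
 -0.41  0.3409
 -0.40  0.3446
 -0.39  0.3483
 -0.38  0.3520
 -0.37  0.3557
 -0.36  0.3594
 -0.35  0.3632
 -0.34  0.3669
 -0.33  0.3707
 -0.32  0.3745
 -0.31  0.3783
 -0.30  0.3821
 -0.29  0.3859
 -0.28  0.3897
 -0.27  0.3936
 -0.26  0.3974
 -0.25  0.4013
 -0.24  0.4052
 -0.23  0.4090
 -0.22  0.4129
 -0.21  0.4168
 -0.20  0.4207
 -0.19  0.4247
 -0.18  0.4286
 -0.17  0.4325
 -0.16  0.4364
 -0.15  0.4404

σ√T = 0.27·√1.25 = 0.3019
d₁ = [ln(398/396) + (0.08 + ½·0.27²)·1.25] / (σ√T) = (0.0050 + 0.1456) / 0.3019 = 0.4989 → 0.50
d₂ = 0.4989 − 0.3019 = 0.1970 → 0.20
e^(−rT) = e^(−0.08·1.25) = 0.9048
N(−d₂) = N(-0.20) = 0.4207;  N(−d₁) = N(-0.50) = 0.3085
P = 396·0.9048·0.4207 − 398·0.3085 = 150.7371 − 122.7830 = 27.9541

£27.95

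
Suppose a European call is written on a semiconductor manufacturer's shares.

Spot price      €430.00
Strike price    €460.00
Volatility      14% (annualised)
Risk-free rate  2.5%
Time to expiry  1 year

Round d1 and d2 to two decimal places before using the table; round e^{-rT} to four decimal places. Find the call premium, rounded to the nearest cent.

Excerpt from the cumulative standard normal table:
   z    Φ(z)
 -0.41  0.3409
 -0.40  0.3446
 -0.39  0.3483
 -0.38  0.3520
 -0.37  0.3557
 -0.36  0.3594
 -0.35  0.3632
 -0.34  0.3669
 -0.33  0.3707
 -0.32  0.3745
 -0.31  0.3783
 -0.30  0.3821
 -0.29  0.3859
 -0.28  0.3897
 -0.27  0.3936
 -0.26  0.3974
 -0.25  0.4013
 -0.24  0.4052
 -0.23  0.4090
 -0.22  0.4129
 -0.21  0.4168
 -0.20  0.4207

σ√T = 0.14 × 1.0000 = 0.1400
ln(S/K) + (r + σ²/2)T = ln(430/460) + (0.025 + 0.14²/2)·1 = -0.0674 + 0.0348 = -0.0326
d₁ = -0.0326 / 0.1400 = -0.2332 → -0.23
d₂ = d₁ − σ√T = -0.2332 − 0.1400 = -0.3732 → -0.37
e^(−rT) = e^(−0.025·1) = 0.9753
N(d₁) = N(-0.23) = 0.4090;  N(d₂) = N(-0.37) = 0.3557
C = 430·0.4090 − 460·0.9753·0.3557 = 175.8700 − 159.5805 = 16.2895

€16.29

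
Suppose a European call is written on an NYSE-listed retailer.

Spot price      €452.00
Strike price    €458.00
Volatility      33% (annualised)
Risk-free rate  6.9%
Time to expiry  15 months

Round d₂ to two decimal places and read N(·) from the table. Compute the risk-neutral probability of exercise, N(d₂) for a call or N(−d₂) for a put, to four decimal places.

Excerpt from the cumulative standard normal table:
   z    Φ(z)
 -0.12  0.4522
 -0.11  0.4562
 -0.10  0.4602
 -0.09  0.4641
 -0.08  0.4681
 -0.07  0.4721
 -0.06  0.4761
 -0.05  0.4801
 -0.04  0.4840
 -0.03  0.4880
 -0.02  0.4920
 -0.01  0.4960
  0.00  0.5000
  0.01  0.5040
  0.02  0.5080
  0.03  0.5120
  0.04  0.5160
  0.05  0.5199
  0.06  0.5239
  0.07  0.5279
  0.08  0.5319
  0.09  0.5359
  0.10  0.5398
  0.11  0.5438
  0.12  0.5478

0.5040

σ√T = 0.33·√1.25 = 0.3690
ln(S/K) + (r + σ²/2)T = ln(452/458) + (0.069 + 0.33²/2)·1.25 = -0.0132 + 0.1543 = 0.1411
d₁ = 0.1411 / 0.3690 = 0.3825 ≈ 0.38
d₂ = d₁ − σ√T = 0.3825 − 0.3690 = 0.0136 ≈ 0.01
Pr(exercise) under Q = N(d₂) = 0.5040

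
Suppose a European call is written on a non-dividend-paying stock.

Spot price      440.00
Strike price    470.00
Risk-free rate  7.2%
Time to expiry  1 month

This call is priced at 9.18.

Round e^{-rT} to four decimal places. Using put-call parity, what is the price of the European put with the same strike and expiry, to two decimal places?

e^(−rT) = e^(−0.072·0.08333) = 0.9940
Put-call parity: C − P = S − K·e^(−rT) = 440 − 470·0.9940 = 440 − 467.1800 = -27.1800
P = C − (C − P) = 9.18 − (-27.1800) = 36.3600

36.36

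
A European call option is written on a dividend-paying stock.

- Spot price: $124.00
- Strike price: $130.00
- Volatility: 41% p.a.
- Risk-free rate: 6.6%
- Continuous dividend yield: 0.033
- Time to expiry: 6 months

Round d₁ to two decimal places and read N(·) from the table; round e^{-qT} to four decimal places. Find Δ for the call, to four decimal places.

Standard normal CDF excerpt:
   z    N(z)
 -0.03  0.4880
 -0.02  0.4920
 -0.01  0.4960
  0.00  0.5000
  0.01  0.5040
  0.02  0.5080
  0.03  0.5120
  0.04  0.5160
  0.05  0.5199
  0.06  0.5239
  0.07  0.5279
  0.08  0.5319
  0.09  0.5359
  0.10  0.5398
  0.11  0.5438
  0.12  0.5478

0.5075

σ√T = 0.41 × 0.7071 = 0.2899
d₁ = [ln(124/130) + (0.066 − 0.033 + 0.41²/2)·0.5] / 0.2899 = [-0.0473 + 0.0585] / 0.2899 = 0.0389 which rounds to 0.04
N(d₁) = N(0.04) = 0.5160
Δ_call = exp(−qT)·N(d₁) = 0.9836·0.5160 = 0.5075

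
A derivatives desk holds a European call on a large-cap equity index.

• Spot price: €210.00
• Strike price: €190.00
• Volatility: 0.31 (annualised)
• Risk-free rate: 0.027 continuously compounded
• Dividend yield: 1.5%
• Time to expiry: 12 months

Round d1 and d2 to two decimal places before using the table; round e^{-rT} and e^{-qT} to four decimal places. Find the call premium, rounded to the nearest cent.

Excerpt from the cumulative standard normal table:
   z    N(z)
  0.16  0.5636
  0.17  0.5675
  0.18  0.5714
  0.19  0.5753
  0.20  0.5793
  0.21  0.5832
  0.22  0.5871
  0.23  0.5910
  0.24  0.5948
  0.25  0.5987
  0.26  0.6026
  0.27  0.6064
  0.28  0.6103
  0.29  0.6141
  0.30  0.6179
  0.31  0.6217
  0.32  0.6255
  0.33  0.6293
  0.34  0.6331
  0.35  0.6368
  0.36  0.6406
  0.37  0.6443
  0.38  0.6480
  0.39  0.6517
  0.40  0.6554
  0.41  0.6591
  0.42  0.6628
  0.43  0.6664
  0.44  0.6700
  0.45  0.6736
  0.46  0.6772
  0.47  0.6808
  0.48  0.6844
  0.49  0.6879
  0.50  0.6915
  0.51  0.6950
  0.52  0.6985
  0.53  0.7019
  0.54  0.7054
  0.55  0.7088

€36.64

T = 1;  σ√T = 0.3100
d₁ = [ln(210/190) + (0.027 − 0.015 + 0.31²/2)·1] / 0.3100 = [0.1001 + 0.0601] / 0.3100 = 0.5166 which rounds to 0.52
d₂ = d₁ − σ√T = 0.5166 − 0.3100 = 0.2066 which rounds to 0.21
exp(−qT) = exp(−0.015·1) = 0.9851;  exp(−rT) = exp(−0.027·1) = 0.9734
C = 210·0.9851·N(0.52) − 190·0.9734·N(0.21) = 210·0.9851·0.6985 − 190·0.9734·0.5832 = 144.4994 − 107.8605 = 36.6389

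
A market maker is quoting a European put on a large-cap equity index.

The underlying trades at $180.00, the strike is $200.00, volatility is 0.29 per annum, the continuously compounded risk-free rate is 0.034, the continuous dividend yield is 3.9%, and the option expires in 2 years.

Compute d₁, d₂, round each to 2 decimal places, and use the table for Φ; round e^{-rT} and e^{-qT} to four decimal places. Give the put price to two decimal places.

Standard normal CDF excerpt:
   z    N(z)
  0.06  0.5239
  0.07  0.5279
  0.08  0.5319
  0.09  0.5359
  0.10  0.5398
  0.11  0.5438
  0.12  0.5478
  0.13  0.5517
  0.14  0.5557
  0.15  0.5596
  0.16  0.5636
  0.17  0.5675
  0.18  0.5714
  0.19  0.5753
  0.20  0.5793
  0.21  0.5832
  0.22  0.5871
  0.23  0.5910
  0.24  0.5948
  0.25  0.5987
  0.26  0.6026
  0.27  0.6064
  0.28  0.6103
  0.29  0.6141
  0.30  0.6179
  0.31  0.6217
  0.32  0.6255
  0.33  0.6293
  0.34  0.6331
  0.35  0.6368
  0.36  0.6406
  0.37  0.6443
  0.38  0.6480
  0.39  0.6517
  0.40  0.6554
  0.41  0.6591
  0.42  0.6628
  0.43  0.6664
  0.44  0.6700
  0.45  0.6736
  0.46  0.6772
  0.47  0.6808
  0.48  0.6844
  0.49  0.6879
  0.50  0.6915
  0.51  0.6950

σ√T = 0.29 × 1.4142 = 0.4101
ln(S/K) + (r − q + σ²/2)T = ln(180/200) + (0.034 − 0.039 + 0.29²/2)·2 = -0.1054 + 0.0741 = -0.0313
d₁ = -0.0313 / 0.4101 = -0.0762 ≈ -0.08
d₂ = d₁ − σ√T = -0.0762 − 0.4101 = -0.4863 ≈ -0.49
e^(−qT) = e^(−0.039·2) = 0.9250;  e^(−rT) = e^(−0.034·2) = 0.9343
P = 200·0.9343·N(0.49) − 180·0.9250·N(0.08) = 200·0.9343·0.6879 − 180·0.9250·0.5319 = 128.5410 − 88.5614 = 39.9796

$39.98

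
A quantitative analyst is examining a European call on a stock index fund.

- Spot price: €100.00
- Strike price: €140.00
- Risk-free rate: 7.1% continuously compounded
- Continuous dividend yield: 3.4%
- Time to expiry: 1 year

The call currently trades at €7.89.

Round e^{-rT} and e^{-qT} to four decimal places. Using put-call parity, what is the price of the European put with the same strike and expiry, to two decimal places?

e^(−qT) = e^(−0.034·1) = 0.9666;  e^(−rT) = e^(−0.071·1) = 0.9315
Put-call parity: C − P = S·e^(−qT) − K·e^(−rT) = 100·0.9666 − 140·0.9315 = 96.6600 − 130.4100 = -33.7500
P = C − (C − P) = 7.89 − (-33.7500) = 41.6400

€41.64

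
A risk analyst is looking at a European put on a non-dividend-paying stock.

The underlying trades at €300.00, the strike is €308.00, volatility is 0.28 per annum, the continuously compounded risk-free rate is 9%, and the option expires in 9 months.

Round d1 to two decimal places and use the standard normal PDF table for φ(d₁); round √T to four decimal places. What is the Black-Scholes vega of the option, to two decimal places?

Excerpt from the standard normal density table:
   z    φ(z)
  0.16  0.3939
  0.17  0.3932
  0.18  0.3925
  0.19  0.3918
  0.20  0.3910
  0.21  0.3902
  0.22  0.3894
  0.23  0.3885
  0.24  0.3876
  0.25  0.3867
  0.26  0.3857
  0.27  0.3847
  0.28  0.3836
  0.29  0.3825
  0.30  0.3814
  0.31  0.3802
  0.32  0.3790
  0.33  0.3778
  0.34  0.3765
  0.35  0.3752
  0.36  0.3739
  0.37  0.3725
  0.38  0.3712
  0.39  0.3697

T = 0.75;  σ√T = 0.2425
ln(S/K) + (r + σ²/2)T = ln(300/308) + (0.09 + 0.28²/2)·0.75 = -0.0263 + 0.0969 = 0.0706
d₁ = 0.0706 / 0.2425 = 0.2911 which rounds to 0.29
√T = √0.75 = 0.8660
φ(d₁) = φ(0.29) = 0.3825
vega = S·φ(d₁)·√T = 300·0.3825·0.8660 = 99.3735

99.37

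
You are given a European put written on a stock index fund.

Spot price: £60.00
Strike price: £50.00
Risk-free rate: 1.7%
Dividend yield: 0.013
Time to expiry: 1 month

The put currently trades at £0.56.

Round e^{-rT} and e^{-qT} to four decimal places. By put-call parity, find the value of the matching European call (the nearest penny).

exp(−qT) = exp(−0.013·0.08333) = 0.9989;  exp(−rT) = exp(−0.017·0.08333) = 0.9986
Put-call parity: C − P = S·e^(−qT) − K·e^(−rT) = 60·0.9989 − 50·0.9986 = 59.9340 − 49.9300 = 10.0040
C = P + (C − P) = 0.56 + (10.0040) = 10.5640

£10.56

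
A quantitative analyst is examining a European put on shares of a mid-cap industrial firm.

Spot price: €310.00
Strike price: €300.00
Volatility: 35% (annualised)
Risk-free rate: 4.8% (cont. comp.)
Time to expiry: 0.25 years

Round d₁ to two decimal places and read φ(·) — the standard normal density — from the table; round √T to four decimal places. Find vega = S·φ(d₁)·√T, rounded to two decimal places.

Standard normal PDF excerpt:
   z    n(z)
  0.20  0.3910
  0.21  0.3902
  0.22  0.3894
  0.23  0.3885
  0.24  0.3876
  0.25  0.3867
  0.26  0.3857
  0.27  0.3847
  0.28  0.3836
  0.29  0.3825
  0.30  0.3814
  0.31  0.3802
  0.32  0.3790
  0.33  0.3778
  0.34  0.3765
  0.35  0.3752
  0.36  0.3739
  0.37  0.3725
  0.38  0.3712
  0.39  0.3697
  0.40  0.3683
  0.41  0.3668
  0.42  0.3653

58.36

σ√T = 0.35 × 0.5000 = 0.1750
ln(S/K) + (r + σ²/2)T = ln(310/300) + (0.048 + 0.35²/2)·0.25 = 0.0328 + 0.0273 = 0.0601
d₁ = 0.0601 / 0.1750 = 0.3434 → 0.34
√T = √0.25 = 0.5000
φ(d₁) = φ(0.34) = 0.3765
vega = S·φ(d₁)·√T = 310·0.3765·0.5000 = 58.3575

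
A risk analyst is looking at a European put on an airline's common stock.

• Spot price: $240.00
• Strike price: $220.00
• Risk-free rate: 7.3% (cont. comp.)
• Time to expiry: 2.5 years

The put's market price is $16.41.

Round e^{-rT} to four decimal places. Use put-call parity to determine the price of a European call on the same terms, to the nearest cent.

exp(−rT) = exp(−0.073·2.5) = 0.8332
Put-call parity: C − P = S − K·e^(−rT) = 240 − 220·0.8332 = 240 − 183.3040 = 56.6960
C = P + (C − P) = 16.41 + (56.6960) = 73.1060

$73.11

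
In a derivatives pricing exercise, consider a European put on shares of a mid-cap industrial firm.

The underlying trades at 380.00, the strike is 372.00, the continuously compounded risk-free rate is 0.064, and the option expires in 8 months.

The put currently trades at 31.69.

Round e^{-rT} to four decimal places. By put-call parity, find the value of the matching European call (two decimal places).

55.24

e^(−rT) = e^(−0.064·0.6667) = 0.9582
Put-call parity: C − P = S − K·e^(−rT) = 380 − 372·0.9582 = 380 − 356.4504 = 23.5496
C = P + (C − P) = 31.69 + (23.5496) = 55.2396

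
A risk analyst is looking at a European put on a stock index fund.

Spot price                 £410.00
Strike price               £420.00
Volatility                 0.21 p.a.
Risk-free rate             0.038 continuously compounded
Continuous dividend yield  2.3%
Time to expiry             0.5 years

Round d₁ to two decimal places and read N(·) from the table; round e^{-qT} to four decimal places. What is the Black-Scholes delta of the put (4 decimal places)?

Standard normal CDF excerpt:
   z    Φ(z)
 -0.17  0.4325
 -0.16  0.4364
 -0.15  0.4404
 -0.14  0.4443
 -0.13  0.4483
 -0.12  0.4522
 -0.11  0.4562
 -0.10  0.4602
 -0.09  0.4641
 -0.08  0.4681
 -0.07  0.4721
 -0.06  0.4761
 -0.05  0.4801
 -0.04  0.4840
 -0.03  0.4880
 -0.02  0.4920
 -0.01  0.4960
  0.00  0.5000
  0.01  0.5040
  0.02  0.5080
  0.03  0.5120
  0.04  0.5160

-0.5101

σ√T = 0.21·√0.5 = 0.1485
d₁ = [ln(410/420) + (0.038 − 0.023 + 0.21²/2)·0.5] / 0.1485 = [-0.0241 + 0.0185] / 0.1485 = -0.0375 ≈ -0.04
N(d₁) = N(-0.04) = 0.4840
Δ_put = exp(−qT)·(N(d₁) − 1) = 0.9886·(0.4840 − 1) = -0.5101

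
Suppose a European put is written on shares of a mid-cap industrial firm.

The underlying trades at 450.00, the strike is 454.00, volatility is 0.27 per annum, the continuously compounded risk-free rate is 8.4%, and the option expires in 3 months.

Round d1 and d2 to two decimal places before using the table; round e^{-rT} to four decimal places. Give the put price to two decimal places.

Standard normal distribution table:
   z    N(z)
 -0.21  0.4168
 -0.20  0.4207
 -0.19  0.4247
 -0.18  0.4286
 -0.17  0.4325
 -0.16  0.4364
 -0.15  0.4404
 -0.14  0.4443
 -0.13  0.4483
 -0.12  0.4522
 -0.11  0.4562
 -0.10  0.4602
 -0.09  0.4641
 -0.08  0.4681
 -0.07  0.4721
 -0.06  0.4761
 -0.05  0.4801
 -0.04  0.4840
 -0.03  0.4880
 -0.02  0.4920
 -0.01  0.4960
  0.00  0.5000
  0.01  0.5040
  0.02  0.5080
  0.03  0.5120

T = 0.25;  σ√T = 0.1350
d₁ = [ln(450/454) + (0.084 + 0.27²/2)·0.25] / 0.1350 = [-0.0088 + 0.0301] / 0.1350 = 0.1575 which rounds to 0.16
d₂ = d₁ − σ√T = 0.1575 − 0.1350 = 0.0225 which rounds to 0.02
e^(−rT) = e^(−0.084·0.25) = 0.9792
N(−d₂) = N(-0.02) = 0.4920;  N(−d₁) = N(-0.16) = 0.4364
P = 454·0.9792·0.4920 − 450·0.4364 = 218.7219 − 196.3800 = 22.3419

22.34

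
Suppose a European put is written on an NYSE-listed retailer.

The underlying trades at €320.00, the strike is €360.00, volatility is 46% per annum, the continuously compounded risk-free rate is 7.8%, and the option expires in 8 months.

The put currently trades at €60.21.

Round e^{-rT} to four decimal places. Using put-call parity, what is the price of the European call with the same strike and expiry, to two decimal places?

€38.46

exp(−rT) = exp(−0.078·0.6667) = 0.9493
Put-call parity: C − P = S − K·e^(−rT) = 320 − 360·0.9493 = 320 − 341.7480 = -21.7480
C = P + (C − P) = 60.21 + (-21.7480) = 38.4620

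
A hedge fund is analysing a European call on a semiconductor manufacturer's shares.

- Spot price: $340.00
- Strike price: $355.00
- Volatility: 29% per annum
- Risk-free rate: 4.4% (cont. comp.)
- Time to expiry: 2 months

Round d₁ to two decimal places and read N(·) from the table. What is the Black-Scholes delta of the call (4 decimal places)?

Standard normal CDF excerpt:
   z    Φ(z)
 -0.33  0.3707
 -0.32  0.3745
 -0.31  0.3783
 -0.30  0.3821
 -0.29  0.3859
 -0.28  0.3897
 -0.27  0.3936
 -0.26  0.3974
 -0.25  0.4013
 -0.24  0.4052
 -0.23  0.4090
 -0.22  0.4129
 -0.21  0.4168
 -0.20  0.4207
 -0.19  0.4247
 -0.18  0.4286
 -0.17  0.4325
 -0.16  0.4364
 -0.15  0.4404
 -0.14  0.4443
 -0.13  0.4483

0.4052

σ√T = 0.29·√0.1667 = 0.1184
d₁ = [ln(340/355) + (0.044 + 0.29²/2)·0.1667] / 0.1184 = [-0.0432 + 0.0143] / 0.1184 = -0.2435 which rounds to -0.24
N(d₁) = N(-0.24) = 0.4052
Δ_call = N(d₁) = 0.4052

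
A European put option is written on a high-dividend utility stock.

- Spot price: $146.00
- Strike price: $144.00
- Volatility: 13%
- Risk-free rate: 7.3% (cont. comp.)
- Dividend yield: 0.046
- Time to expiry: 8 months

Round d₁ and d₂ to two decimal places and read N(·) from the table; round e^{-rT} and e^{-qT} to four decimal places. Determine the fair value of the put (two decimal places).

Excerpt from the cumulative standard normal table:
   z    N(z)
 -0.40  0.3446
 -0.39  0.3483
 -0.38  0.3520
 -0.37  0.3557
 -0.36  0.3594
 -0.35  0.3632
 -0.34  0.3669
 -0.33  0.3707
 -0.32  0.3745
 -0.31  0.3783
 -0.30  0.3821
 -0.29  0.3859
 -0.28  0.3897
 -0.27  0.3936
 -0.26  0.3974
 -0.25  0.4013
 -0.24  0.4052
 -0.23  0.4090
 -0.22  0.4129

σ√T = 0.13·√0.6667 = 0.1061
ln(S/K) + (r − q + σ²/2)T = ln(146/144) + (0.073 − 0.046 + 0.13²/2)·0.6667 = 0.0138 + 0.0236 = 0.0374
d₁ = 0.0374 / 0.1061 = 0.3526 which rounds to 0.35
d₂ = d₁ − σ√T = 0.3526 − 0.1061 = 0.2465 which rounds to 0.25
e^(−qT) = e^(−0.046·0.6667) = 0.9698;  e^(−rT) = e^(−0.073·0.6667) = 0.9525
N(−d₂) = N(-0.25) = 0.4013;  N(−d₁) = N(-0.35) = 0.3632
P = 144·0.9525·0.4013 − 146·0.9698·0.3632 = 55.0423 − 51.4258 = 3.6165

$3.62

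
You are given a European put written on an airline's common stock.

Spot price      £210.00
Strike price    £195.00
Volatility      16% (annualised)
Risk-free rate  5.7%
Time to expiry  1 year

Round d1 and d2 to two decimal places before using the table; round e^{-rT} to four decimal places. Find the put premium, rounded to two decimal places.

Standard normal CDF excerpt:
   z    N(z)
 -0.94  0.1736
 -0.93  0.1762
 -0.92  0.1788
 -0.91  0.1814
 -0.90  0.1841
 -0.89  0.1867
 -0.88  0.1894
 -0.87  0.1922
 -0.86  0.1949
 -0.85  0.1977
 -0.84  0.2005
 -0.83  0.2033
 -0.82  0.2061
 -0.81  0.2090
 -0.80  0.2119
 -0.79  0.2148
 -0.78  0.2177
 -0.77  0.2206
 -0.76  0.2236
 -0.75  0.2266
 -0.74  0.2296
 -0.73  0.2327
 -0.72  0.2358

σ√T = 0.16 × 1.0000 = 0.1600
d₁ = [ln(210/195) + (0.057 + 0.16²/2)·1] / 0.1600 = [0.0741 + 0.0698] / 0.1600 = 0.8994 ≈ 0.90
d₂ = d₁ − σ√T = 0.8994 − 0.1600 = 0.7394 ≈ 0.74
e^(−rT) = e^(−0.057·1) = 0.9446
N(−d₂) = N(-0.74) = 0.2296;  N(−d₁) = N(-0.90) = 0.1841
P = 195·0.9446·0.2296 − 210·0.1841 = 42.2916 − 38.6610 = 3.6306

£3.63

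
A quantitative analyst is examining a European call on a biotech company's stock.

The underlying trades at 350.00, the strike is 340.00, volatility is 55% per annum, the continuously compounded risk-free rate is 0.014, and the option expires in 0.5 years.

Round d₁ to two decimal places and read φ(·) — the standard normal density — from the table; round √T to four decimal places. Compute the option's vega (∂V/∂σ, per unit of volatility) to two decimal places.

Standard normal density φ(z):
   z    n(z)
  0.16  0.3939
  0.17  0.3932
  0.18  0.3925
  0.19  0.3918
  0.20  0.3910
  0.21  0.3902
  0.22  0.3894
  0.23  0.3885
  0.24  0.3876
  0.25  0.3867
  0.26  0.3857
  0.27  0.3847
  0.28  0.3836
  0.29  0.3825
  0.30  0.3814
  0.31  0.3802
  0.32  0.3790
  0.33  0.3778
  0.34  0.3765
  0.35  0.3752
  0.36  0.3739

94.66

T = 0.5;  σ√T = 0.3889
d₁ = [ln(350/340) + (0.014 + 0.55²/2)·0.5] / 0.3889 = [0.0290 + 0.0826] / 0.3889 = 0.2870 which rounds to 0.29
√T = √0.5 = 0.7071
φ(d₁) = φ(0.29) = 0.3825
vega = S·φ(d₁)·√T = 350·0.3825·0.7071 = 94.6630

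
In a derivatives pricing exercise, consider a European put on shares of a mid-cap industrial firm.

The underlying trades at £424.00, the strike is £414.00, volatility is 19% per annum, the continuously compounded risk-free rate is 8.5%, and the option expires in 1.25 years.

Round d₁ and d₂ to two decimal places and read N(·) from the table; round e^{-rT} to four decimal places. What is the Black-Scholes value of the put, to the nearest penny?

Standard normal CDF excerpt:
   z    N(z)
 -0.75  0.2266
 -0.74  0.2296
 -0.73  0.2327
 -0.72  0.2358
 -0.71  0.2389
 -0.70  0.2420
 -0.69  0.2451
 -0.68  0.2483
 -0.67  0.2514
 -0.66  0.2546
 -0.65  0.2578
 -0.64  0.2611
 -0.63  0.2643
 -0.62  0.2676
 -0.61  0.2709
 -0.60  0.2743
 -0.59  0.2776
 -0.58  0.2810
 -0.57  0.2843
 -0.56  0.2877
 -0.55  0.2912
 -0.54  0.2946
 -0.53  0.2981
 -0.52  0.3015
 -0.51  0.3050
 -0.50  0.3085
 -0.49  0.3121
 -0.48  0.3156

σ√T = 0.19 × 1.1180 = 0.2124
d₁ = [ln(424/414) + (0.085 + 0.19²/2)·1.25] / 0.2124 = [0.0239 + 0.1288] / 0.2124 = 0.7187 ⇒ 0.72
d₂ = d₁ − σ√T = 0.7187 − 0.2124 = 0.5063 ⇒ 0.51
exp(−rT) = exp(−0.085·1.25) = 0.8992
P = 414·0.8992·N(-0.51) − 424·N(-0.72) = 414·0.8992·0.3050 − 424·0.2358 = 113.5420 − 99.9792 = 13.5628

£13.56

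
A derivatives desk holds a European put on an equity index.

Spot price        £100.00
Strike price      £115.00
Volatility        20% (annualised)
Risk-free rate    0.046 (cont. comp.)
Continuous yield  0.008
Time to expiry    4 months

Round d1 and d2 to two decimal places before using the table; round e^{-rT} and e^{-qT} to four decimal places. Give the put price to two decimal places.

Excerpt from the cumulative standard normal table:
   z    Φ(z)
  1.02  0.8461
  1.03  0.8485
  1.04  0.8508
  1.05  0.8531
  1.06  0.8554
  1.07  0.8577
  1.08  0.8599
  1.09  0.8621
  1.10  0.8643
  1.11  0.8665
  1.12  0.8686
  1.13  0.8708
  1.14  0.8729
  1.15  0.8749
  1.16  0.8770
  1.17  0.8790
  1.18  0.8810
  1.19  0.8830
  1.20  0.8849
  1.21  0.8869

σ√T = 0.2·√0.3333 = 0.1155
d₁ = [ln(100/115) + (0.046 − 0.008 + 0.2²/2)·0.3333] / 0.1155 = [-0.1398 + 0.0193] / 0.1155 = -1.0429 ≈ -1.04
d₂ = d₁ − σ√T = -1.0429 − 0.1155 = -1.1584 ≈ -1.16
e^(−qT) = e^(−0.008·0.3333) = 0.9973;  e^(−rT) = e^(−0.046·0.3333) = 0.9848
N(−d₂) = N(1.16) = 0.8770;  N(−d₁) = N(1.04) = 0.8508
P = 115·0.9848·0.8770 − 100·0.9973·0.8508 = 99.3220 − 84.8503 = 14.4717

£14.47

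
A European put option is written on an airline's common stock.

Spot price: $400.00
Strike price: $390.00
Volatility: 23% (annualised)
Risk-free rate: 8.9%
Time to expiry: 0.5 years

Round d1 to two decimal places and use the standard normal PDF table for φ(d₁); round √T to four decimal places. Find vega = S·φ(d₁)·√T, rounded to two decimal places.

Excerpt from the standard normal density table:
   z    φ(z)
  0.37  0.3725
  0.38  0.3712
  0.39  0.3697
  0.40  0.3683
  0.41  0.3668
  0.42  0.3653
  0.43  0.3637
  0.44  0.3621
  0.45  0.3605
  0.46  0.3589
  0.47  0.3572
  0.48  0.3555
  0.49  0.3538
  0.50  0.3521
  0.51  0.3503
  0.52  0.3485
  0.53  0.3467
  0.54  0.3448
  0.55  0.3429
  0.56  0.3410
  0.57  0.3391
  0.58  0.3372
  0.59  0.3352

σ√T = 0.23·√0.5 = 0.1626
d₁ = [ln(400/390) + (0.089 + ½·0.23²)·0.5] / (σ√T) = (0.0253 + 0.0577) / 0.1626 = 0.5106 which rounds to 0.51
√T = √0.5 = 0.7071
φ(d₁) = φ(0.51) = 0.3503
vega = S·φ(d₁)·√T = 400·0.3503·0.7071 = 99.0789

99.08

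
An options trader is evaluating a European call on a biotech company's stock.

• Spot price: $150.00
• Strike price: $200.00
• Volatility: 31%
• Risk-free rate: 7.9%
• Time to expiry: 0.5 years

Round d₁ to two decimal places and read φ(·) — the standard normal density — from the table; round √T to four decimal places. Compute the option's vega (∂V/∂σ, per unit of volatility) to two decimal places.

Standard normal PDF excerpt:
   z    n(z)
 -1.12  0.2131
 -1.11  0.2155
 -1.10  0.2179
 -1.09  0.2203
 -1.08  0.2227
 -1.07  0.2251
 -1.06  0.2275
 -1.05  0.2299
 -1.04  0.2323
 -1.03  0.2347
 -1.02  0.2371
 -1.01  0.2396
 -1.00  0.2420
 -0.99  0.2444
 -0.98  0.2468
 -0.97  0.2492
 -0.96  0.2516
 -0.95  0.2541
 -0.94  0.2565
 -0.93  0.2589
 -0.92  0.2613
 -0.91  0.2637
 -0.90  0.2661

25.15

σ√T = 0.31 × 0.7071 = 0.2192
d₁ = [ln(150/200) + (0.079 + 0.31²/2)·0.5] / 0.2192 = [-0.2877 + 0.0635] / 0.2192 = -1.0226 → -1.02
√T = √0.5 = 0.7071
φ(d₁) = φ(-1.02) = 0.2371
vega = S·φ(d₁)·√T = 150·0.2371·0.7071 = 25.1480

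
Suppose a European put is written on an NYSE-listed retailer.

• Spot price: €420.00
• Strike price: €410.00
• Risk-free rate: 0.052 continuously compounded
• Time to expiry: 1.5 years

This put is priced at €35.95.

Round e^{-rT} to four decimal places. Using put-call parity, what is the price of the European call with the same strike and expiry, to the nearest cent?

€76.70

e^(−rT) = e^(−0.052·1.5) = 0.9250
Put-call parity: C − P = S − K·e^(−rT) = 420 − 410·0.9250 = 420 − 379.2500 = 40.7500
C = P + (C − P) = 35.95 + (40.7500) = 76.7000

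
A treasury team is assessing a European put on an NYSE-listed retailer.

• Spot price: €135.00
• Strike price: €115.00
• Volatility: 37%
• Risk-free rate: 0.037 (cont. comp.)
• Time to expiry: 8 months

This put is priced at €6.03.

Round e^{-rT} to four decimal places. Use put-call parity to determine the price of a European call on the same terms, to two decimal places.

€28.84

e^(−rT) = e^(−0.037·0.6667) = 0.9756
Put-call parity: C − P = S − K·e^(−rT) = 135 − 115·0.9756 = 135 − 112.1940 = 22.8060
C = P + (C − P) = 6.03 + (22.8060) = 28.8360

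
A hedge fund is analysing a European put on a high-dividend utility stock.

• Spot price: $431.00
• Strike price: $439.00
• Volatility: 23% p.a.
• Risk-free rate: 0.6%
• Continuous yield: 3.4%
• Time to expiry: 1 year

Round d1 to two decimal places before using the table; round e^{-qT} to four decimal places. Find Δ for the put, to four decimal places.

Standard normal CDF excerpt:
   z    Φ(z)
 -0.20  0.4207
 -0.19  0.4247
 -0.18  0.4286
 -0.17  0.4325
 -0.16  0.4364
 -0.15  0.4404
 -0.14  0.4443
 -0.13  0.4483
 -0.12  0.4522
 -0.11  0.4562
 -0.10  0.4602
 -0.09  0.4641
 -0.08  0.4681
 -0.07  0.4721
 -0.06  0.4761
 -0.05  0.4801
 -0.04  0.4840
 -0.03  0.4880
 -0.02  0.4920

-0.5180

T = 1;  σ√T = 0.2300
d₁ = [ln(431/439) + (0.006 − 0.034 + 0.23²/2)·1] / 0.2300 = [-0.0184 − 0.0016] / 0.2300 = -0.0867 which rounds to -0.09
N(d₁) = N(-0.09) = 0.4641
Δ_put = exp(−qT)·(N(d₁) − 1) = 0.9666·(0.4641 − 1) = -0.5180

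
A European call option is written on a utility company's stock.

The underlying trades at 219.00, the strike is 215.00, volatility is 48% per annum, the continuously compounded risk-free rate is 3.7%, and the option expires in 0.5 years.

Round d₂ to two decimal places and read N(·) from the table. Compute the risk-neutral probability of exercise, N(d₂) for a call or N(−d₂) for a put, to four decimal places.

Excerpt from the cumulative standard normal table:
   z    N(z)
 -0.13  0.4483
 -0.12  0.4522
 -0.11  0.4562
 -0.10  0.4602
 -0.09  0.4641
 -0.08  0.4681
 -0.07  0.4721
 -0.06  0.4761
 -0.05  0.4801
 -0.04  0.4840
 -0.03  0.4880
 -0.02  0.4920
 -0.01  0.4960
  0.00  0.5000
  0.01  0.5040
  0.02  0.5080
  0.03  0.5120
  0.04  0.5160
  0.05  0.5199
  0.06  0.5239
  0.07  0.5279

0.4761

σ√T = 0.48 × 0.7071 = 0.3394
d₁ = [ln(219/215) + (0.037 + 0.48²/2)·0.5] / 0.3394 = [0.0184 + 0.0761] / 0.3394 = 0.2785 ≈ 0.28
d₂ = d₁ − σ√T = 0.2785 − 0.3394 = -0.0609 ≈ -0.06
Risk-neutral Pr[S_T > K] = N(d₂) = N(-0.06) = 0.4761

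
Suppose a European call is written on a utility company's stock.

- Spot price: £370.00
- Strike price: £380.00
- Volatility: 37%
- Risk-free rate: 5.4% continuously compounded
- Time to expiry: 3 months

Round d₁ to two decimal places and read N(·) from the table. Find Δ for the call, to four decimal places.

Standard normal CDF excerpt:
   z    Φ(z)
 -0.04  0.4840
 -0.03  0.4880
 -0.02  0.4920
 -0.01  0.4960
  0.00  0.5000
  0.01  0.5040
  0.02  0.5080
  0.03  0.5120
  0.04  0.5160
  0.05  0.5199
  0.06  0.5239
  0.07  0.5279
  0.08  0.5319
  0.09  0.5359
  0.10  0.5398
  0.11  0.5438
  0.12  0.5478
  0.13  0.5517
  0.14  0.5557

σ√T = 0.37 × 0.5000 = 0.1850
d₁ = [ln(370/380) + (0.054 + 0.37²/2)·0.25] / 0.1850 = [-0.0267 + 0.0306] / 0.1850 = 0.0213 ≈ 0.02
N(d₁) = N(0.02) = 0.5080
Δ_call = N(d₁) = 0.5080

0.5080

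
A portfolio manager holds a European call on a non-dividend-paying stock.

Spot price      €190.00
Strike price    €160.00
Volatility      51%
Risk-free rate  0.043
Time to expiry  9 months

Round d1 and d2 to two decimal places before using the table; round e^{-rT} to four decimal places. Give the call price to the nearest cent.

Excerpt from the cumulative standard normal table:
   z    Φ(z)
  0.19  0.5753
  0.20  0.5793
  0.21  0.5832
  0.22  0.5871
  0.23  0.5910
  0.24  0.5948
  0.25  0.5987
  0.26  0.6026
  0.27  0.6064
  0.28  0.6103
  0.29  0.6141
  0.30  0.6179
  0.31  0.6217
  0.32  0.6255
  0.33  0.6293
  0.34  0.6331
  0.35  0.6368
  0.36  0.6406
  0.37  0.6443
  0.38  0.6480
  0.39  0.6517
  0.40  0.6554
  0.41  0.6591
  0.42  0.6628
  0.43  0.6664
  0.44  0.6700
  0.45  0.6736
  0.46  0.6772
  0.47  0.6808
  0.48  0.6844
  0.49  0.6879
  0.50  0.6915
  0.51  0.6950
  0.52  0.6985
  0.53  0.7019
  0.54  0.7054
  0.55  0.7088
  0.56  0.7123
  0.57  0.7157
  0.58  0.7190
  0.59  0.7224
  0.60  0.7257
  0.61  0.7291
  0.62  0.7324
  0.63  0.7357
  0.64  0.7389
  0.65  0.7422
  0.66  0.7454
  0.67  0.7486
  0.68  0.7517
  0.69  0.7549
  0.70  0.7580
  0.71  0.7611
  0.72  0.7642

€50.67

σ√T = 0.51·√0.75 = 0.4417
ln(S/K) + (r + σ²/2)T = ln(190/160) + (0.043 + 0.51²/2)·0.75 = 0.1719 + 0.1298 = 0.3016
d₁ = 0.3016 / 0.4417 = 0.6829 ≈ 0.68
d₂ = d₁ − σ√T = 0.6829 − 0.4417 = 0.2413 ≈ 0.24
e^(−rT) = e^(−0.043·0.75) = 0.9683
C = 190·N(0.68) − 160·0.9683·N(0.24) = 190·0.7517 − 160·0.9683·0.5948 = 142.8230 − 92.1512 = 50.6718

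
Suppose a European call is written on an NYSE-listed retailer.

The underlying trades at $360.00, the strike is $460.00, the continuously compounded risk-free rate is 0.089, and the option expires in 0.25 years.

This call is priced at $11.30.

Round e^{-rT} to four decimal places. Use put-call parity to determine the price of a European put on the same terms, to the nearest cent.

e^(−rT) = e^(−0.089·0.25) = 0.9780
Put-call parity: C − P = S − K·e^(−rT) = 360 − 460·0.9780 = 360 − 449.8800 = -89.8800
P = C − (C − P) = 11.30 − (-89.8800) = 101.1800

$101.18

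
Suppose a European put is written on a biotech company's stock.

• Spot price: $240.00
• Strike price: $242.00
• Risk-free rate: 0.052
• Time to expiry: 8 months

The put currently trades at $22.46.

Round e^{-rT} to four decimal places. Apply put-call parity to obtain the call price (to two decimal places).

e^(−rT) = e^(−0.052·0.6667) = 0.9659
Put-call parity: C − P = S − K·e^(−rT) = 240 − 242·0.9659 = 240 − 233.7478 = 6.2522
C = P + (C − P) = 22.46 + (6.2522) = 28.7122

$28.71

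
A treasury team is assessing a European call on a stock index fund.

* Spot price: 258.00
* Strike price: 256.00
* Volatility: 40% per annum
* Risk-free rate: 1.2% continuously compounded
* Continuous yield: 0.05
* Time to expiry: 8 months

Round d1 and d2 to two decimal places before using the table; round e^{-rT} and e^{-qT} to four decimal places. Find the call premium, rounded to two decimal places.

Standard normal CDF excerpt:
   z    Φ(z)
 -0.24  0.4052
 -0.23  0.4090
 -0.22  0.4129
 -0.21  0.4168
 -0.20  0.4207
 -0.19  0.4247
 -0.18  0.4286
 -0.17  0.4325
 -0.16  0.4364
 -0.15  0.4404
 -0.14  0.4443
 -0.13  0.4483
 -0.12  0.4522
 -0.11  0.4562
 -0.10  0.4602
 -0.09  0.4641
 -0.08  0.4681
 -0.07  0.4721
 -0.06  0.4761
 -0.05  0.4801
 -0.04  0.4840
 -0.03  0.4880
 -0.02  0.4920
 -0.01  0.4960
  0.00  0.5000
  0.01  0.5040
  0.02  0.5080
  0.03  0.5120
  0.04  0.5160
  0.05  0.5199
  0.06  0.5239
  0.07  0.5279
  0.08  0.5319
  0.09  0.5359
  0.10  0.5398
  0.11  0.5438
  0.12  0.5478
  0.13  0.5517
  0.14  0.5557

σ√T = 0.4·√0.6667 = 0.3266
d₁ = [ln(258/256) + (0.012 − 0.05 + 0.4²/2)·0.6667] / 0.3266 = [0.0078 + 0.0280] / 0.3266 = 0.1096 which rounds to 0.11
d₂ = d₁ − σ√T = 0.1096 − 0.3266 = -0.2170 which rounds to -0.22
exp(−qT) = exp(−0.05·0.6667) = 0.9672;  exp(−rT) = exp(−0.012·0.6667) = 0.9920
C = 258·0.9672·N(0.11) − 256·0.9920·N(-0.22) = 258·0.9672·0.5438 − 256·0.9920·0.4129 = 135.6985 − 104.8568 = 30.8418

30.84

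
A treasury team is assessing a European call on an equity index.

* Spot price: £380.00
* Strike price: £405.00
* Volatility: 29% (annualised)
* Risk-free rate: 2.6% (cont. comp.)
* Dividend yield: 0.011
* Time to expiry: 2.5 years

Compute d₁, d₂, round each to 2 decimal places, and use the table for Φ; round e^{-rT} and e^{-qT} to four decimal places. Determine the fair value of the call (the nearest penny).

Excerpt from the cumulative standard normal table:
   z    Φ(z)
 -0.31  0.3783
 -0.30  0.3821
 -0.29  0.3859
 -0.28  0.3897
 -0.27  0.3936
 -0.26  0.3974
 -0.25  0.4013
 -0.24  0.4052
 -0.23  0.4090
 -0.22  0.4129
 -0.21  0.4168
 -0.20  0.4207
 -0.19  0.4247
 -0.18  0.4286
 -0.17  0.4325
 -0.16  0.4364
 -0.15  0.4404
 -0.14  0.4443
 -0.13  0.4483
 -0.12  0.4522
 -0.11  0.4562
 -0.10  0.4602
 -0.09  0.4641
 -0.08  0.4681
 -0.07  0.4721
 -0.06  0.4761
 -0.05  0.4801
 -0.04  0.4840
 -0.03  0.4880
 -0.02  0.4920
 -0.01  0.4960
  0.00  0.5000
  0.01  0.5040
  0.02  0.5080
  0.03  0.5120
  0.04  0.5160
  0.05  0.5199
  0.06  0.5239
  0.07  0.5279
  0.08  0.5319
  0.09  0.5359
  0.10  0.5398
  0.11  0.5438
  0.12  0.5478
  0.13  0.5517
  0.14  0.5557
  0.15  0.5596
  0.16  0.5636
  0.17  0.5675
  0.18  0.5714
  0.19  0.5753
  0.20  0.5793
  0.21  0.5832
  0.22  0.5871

£63.35

T = 2.5;  σ√T = 0.4585
ln(S/K) + (r − q + σ²/2)T = ln(380/405) + (0.026 − 0.011 + 0.29²/2)·2.5 = -0.0637 + 0.1426 = 0.0789
d₁ = 0.0789 / 0.4585 = 0.1721 → 0.17
d₂ = d₁ − σ√T = 0.1721 − 0.4585 = -0.2864 → -0.29
exp(−qT) = exp(−0.011·2.5) = 0.9729;  exp(−rT) = exp(−0.026·2.5) = 0.9371
N(d₁) = N(0.17) = 0.5675;  N(d₂) = N(-0.29) = 0.3859
C = 380·0.9729·0.5675 − 405·0.9371·0.3859 = 209.8059 − 146.4589 = 63.3470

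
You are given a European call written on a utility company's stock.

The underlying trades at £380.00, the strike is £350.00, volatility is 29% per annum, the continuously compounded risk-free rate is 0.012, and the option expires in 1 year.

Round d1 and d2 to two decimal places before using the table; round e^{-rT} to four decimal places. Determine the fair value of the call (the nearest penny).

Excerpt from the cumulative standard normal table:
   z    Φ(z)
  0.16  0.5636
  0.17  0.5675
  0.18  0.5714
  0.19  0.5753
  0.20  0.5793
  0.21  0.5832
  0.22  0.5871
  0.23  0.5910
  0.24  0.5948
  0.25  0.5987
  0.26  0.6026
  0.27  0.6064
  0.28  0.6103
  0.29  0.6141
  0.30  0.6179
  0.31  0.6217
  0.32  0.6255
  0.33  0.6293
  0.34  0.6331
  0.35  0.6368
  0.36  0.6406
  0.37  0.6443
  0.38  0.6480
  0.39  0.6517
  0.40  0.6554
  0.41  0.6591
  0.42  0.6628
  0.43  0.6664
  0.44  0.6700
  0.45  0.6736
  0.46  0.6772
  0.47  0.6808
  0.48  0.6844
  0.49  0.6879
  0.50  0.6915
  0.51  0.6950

σ√T = 0.29·√1 = 0.2900
ln(S/K) + (r + σ²/2)T = ln(380/350) + (0.012 + 0.29²/2)·1 = 0.0822 + 0.0541 = 0.1363
d₁ = 0.1363 / 0.2900 = 0.4700 which rounds to 0.47
d₂ = d₁ − σ√T = 0.4700 − 0.2900 = 0.1800 which rounds to 0.18
exp(−rT) = exp(−0.012·1) = 0.9881
C = 380·N(0.47) − 350·0.9881·N(0.18) = 380·0.6808 − 350·0.9881·0.5714 = 258.7040 − 197.6101 = 61.0939

£61.09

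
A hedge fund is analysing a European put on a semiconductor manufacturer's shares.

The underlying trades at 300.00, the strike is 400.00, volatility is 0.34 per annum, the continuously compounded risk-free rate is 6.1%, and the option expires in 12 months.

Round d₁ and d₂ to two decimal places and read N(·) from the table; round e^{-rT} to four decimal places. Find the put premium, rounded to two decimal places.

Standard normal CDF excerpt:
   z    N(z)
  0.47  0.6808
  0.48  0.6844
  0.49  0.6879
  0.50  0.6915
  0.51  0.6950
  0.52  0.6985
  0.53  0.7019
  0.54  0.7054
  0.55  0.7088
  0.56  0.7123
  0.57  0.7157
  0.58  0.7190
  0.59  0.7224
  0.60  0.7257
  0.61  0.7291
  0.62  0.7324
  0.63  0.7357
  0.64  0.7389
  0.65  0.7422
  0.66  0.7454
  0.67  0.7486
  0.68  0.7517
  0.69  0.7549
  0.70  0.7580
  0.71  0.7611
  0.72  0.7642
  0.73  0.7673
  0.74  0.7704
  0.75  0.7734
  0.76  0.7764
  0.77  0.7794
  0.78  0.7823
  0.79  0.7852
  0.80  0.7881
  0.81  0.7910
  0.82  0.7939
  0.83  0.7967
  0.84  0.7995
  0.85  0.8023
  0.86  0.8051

93.42

σ√T = 0.34 × 1.0000 = 0.3400
d₁ = [ln(300/400) + (0.061 + ½·0.34²)·1] / (σ√T) = (-0.2877 + 0.1188) / 0.3400 = -0.4967 which rounds to -0.50
d₂ = -0.4967 − 0.3400 = -0.8367 which rounds to -0.84
exp(−rT) = exp(−0.061·1) = 0.9408
N(−d₂) = N(0.84) = 0.7995;  N(−d₁) = N(0.50) = 0.6915
P = 400·0.9408·0.7995 − 300·0.6915 = 300.8678 − 207.4500 = 93.4178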